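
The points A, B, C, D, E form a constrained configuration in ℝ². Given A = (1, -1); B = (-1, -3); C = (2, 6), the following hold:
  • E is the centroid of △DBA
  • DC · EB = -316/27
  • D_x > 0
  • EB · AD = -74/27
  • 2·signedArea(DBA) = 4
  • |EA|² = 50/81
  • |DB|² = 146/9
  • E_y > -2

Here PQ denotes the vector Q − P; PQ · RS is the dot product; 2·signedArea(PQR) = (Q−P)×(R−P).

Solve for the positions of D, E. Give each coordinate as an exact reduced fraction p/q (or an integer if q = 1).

1. D_x = 2/3  [line -2·x + 2·y + 0 = 0 ∩ |DB|² = 146/9]
2. D_y = 2/3  [line -2·x + 2·y + 0 = 0 ∩ |DB|² = 146/9]
   → D = (2/3, 2/3)
3. E_x = 2/9  [E is the centroid of △DBA]
4. E_y = -10/9  [E is the centroid of △DBA]
   → E = (2/9, -10/9)

D = (2/3, 2/3)
E = (2/9, -10/9)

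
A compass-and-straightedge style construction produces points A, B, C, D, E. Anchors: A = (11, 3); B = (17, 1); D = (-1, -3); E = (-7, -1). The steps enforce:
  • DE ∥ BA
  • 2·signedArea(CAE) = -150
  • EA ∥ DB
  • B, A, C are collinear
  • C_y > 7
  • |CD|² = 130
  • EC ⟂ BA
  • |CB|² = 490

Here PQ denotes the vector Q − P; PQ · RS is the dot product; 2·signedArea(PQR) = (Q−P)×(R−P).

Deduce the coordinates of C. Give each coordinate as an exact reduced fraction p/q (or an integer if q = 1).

C = (-4, 8)

1. C_x = -4  [B, A, C are collinear ∩ EC ⟂ BA]
2. C_y = 8  [B, A, C are collinear ∩ EC ⟂ BA]
   → C = (-4, 8)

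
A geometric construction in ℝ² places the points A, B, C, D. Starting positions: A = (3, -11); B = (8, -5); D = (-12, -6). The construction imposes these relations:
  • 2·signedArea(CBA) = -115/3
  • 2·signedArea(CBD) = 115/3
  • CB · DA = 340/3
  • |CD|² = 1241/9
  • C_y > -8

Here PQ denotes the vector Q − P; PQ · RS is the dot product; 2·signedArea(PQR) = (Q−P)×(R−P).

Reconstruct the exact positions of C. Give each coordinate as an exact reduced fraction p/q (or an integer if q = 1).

1. C_x = -1/3  [2·signedArea(CBA) = -115/3 ∩ CB · DA = 340/3]
2. C_y = -22/3  [2·signedArea(CBA) = -115/3 ∩ CB · DA = 340/3]
   → C = (-1/3, -22/3)

C = (-1/3, -22/3)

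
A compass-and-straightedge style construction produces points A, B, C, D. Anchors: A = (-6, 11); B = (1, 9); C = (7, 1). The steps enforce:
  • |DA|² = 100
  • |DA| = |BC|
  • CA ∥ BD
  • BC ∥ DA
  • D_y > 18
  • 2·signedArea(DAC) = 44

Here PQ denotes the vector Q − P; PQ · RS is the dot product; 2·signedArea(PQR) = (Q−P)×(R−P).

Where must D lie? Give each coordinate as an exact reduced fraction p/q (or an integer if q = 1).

1. D_x = -12  [BC ∥ DA ∩ CA ∥ BD]
2. D_y = 19  [BC ∥ DA ∩ CA ∥ BD]
   → D = (-12, 19)

D = (-12, 19)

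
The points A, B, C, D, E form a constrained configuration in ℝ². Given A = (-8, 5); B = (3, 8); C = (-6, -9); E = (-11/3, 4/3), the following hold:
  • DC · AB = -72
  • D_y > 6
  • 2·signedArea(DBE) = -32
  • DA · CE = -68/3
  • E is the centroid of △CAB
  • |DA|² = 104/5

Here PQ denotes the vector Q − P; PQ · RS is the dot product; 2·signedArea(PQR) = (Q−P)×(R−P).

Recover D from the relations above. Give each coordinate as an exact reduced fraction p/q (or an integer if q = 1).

1. D_x = -18/5  [DA · CE = -68/3 ∩ 2·signedArea(DBE) = -32]
2. D_y = 31/5  [DA · CE = -68/3 ∩ 2·signedArea(DBE) = -32]
   → D = (-18/5, 31/5)

D = (-18/5, 31/5)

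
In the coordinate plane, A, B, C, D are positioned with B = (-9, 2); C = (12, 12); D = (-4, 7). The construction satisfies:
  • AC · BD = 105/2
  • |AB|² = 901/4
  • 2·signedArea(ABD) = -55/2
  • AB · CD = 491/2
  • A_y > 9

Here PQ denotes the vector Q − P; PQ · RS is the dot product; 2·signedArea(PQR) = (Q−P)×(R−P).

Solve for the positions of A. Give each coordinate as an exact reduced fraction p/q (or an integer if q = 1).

A = (4, 19/2)

1. A_x = 4  [2·signedArea(ABD) = -55/2 ∩ AB · CD = 491/2]
2. A_y = 19/2  [2·signedArea(ABD) = -55/2 ∩ AB · CD = 491/2]
   → A = (4, 19/2)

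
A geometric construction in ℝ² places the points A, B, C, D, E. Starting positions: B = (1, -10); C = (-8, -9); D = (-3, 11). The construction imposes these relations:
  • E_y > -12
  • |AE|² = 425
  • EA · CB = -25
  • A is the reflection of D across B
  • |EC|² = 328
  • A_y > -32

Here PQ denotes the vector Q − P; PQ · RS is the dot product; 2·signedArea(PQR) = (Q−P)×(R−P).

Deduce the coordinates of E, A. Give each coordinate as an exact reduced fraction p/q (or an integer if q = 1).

1. A_x = 5  [A is the reflection of D across B]
2. A_y = -31  [A is the reflection of D across B]
   → A = (5, -31)
3. E_x = 10  [line -9·x + 1·y + 101 = 0 ∩ |EC|² = 328]
4. E_y = -11  [line -9·x + 1·y + 101 = 0 ∩ |EC|² = 328]
   → E = (10, -11)

A = (5, -31)
E = (10, -11)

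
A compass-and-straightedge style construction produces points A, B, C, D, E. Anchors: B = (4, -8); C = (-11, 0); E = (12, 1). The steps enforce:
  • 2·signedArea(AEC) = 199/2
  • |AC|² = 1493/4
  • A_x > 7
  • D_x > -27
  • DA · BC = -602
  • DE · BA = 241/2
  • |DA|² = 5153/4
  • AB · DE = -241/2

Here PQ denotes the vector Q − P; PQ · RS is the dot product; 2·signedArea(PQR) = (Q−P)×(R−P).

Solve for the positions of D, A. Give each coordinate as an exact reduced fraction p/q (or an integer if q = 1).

1. A_x = 8  [line 1·x + -23·y + -177/2 = 0 ∩ |AC|² = 1493/4]
2. A_y = -7/2  [line 1·x + -23·y + -177/2 = 0 ∩ |AC|² = 1493/4]
   → A = (8, -7/2)
3. D_x = -26  [DA · BC = -602 ∩ DE · BA = 241/2]
4. D_y = 8  [DA · BC = -602 ∩ DE · BA = 241/2]
   → D = (-26, 8)

A = (8, -7/2)
D = (-26, 8)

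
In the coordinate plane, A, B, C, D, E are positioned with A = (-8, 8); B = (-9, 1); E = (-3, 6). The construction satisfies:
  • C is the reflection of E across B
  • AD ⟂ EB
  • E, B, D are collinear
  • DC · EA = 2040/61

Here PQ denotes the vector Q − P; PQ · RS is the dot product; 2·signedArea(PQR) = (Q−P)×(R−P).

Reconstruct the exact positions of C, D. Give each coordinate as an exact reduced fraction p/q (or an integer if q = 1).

1. C_x = -15  [C is the reflection of E across B]
2. C_y = -4  [C is the reflection of E across B]
   → C = (-15, -4)
3. D_x = -303/61  [E, B, D are collinear ∩ AD ⟂ EB]
4. D_y = 266/61  [E, B, D are collinear ∩ AD ⟂ EB]
   → D = (-303/61, 266/61)

C = (-15, -4)
D = (-303/61, 266/61)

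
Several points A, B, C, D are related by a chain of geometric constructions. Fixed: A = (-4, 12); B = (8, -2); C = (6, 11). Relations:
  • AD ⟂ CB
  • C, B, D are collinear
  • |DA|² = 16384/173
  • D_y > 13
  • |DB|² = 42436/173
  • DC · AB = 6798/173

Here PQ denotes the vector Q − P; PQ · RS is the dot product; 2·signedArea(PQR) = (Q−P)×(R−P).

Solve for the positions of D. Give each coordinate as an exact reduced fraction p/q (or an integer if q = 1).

D = (972/173, 2332/173)

1. D_x = 972/173  [C, B, D are collinear ∩ AD ⟂ CB]
2. D_y = 2332/173  [C, B, D are collinear ∩ AD ⟂ CB]
   → D = (972/173, 2332/173)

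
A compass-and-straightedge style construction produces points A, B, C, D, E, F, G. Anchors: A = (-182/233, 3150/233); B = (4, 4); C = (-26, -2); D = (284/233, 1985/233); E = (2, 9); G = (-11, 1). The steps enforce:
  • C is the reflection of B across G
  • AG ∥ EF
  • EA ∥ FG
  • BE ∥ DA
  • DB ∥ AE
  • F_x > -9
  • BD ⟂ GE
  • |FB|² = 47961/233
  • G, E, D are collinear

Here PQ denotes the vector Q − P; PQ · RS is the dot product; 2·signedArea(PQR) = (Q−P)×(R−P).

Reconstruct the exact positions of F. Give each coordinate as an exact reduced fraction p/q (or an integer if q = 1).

F = (-1915/233, -820/233)

1. F_x = -1915/233  [EA ∥ FG ∩ AG ∥ EF]
2. F_y = -820/233  [EA ∥ FG ∩ AG ∥ EF]
   → F = (-1915/233, -820/233)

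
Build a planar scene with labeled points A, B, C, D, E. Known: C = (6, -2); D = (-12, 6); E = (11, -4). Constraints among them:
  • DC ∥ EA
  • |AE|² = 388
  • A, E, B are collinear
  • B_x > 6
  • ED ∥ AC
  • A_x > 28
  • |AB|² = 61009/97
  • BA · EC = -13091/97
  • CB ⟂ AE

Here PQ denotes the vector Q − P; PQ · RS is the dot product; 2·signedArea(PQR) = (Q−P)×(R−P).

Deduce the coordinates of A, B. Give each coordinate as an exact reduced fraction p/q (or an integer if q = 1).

A = (29, -12)
B = (590/97, -176/97)

1. A_x = 29  [ED ∥ AC ∩ DC ∥ EA]
2. A_y = -12  [ED ∥ AC ∩ DC ∥ EA]
   → A = (29, -12)
3. B_x = 590/97  [A, E, B are collinear ∩ CB ⟂ AE]
4. B_y = -176/97  [A, E, B are collinear ∩ CB ⟂ AE]
   → B = (590/97, -176/97)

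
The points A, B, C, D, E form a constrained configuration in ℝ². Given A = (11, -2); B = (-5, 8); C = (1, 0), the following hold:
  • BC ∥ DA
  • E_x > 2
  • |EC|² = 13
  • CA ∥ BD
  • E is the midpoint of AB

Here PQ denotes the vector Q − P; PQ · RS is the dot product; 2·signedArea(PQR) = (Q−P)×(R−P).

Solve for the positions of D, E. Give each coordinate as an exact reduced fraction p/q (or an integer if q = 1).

1. D_x = 5  [BC ∥ DA ∩ CA ∥ BD]
2. D_y = 6  [BC ∥ DA ∩ CA ∥ BD]
   → D = (5, 6)
3. E_x = 3  [E is the midpoint of AB]
4. E_y = 3  [E is the midpoint of AB]
   → E = (3, 3)

D = (5, 6)
E = (3, 3)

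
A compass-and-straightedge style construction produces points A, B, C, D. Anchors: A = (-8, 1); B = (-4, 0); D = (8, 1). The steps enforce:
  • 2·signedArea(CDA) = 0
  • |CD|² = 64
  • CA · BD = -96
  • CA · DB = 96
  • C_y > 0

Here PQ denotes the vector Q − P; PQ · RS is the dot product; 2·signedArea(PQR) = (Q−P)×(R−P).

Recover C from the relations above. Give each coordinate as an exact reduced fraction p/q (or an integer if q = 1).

C = (0, 1)

1. C_x = 0  [2·signedArea(CDA) = 0 ∩ CA · BD = -96]
2. C_y = 1  [2·signedArea(CDA) = 0 ∩ CA · BD = -96]
   → C = (0, 1)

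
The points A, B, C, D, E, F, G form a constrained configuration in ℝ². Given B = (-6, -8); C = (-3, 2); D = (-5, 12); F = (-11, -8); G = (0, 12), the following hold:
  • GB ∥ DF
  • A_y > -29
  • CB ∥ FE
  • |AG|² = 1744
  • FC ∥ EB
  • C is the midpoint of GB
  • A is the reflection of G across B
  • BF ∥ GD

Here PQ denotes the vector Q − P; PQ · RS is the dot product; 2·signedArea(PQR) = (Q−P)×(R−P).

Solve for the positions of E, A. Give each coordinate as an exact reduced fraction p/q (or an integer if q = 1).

A = (-12, -28)
E = (-14, -18)

1. E_x = -14  [FC ∥ EB ∩ CB ∥ FE]
2. E_y = -18  [FC ∥ EB ∩ CB ∥ FE]
   → E = (-14, -18)
3. A_x = -12  [A is the reflection of G across B]
4. A_y = -28  [A is the reflection of G across B]
   → A = (-12, -28)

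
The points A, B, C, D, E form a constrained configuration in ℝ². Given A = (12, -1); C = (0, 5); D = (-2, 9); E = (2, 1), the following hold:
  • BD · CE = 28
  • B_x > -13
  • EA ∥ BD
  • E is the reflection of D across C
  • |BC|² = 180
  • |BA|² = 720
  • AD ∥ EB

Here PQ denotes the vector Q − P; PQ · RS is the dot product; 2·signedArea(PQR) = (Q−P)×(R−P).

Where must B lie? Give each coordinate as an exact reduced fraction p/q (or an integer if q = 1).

B = (-12, 11)

1. B_x = -12  [EA ∥ BD ∩ AD ∥ EB]
2. B_y = 11  [EA ∥ BD ∩ AD ∥ EB]
   → B = (-12, 11)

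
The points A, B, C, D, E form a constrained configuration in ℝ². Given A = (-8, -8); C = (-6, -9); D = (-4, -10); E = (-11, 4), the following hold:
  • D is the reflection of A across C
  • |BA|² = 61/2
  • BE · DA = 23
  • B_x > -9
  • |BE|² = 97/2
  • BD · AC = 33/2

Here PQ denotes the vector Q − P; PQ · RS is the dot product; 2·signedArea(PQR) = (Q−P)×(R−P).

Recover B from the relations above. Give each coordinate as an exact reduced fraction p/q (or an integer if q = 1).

B = (-17/2, -5/2)

1. B_x = -17/2  [line 4·x + -2·y + 29 = 0 ∩ |BA|² = 61/2]
2. B_y = -5/2  [line 4·x + -2·y + 29 = 0 ∩ |BA|² = 61/2]
   → B = (-17/2, -5/2)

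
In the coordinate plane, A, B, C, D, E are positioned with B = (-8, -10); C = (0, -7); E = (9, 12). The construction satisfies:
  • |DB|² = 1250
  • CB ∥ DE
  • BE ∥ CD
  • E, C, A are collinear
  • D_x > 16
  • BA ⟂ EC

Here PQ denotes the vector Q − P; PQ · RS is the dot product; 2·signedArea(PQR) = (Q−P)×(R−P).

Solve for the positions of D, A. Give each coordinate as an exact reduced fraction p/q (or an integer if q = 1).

A = (-1161/442, -5545/442)
D = (17, 15)

1. D_x = 17  [CB ∥ DE ∩ BE ∥ CD]
2. D_y = 15  [CB ∥ DE ∩ BE ∥ CD]
   → D = (17, 15)
3. A_x = -1161/442  [E, C, A are collinear ∩ BA ⟂ EC]
4. A_y = -5545/442  [E, C, A are collinear ∩ BA ⟂ EC]
   → A = (-1161/442, -5545/442)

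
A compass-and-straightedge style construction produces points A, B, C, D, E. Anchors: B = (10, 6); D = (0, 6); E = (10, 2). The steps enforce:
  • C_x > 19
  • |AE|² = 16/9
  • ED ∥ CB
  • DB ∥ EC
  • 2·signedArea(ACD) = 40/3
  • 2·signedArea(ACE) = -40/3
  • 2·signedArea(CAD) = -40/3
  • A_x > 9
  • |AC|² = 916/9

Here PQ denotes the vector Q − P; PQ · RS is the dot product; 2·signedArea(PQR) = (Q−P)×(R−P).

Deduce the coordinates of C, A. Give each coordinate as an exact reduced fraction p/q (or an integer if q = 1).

1. C_x = 20  [ED ∥ CB ∩ DB ∥ EC]
2. C_y = 2  [ED ∥ CB ∩ DB ∥ EC]
   → C = (20, 2)
3. A_x = 10  [2·signedArea(ACD) = 40/3 ∩ 2·signedArea(ACE) = -40/3]
4. A_y = 10/3  [2·signedArea(ACD) = 40/3 ∩ 2·signedArea(ACE) = -40/3]
   → A = (10, 10/3)

A = (10, 10/3)
C = (20, 2)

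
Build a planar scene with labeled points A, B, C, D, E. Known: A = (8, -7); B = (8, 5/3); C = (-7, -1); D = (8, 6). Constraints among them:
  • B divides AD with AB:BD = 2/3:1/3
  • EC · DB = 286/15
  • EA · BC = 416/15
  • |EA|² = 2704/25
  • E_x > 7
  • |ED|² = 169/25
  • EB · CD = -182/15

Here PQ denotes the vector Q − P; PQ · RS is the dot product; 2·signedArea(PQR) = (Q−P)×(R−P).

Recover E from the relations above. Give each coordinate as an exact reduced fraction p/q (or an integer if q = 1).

E = (8, 17/5)

1. E_x = 8  [EA · BC = 416/15 ∩ EC · DB = 286/15]
2. E_y = 17/5  [EA · BC = 416/15 ∩ EC · DB = 286/15]
   → E = (8, 17/5)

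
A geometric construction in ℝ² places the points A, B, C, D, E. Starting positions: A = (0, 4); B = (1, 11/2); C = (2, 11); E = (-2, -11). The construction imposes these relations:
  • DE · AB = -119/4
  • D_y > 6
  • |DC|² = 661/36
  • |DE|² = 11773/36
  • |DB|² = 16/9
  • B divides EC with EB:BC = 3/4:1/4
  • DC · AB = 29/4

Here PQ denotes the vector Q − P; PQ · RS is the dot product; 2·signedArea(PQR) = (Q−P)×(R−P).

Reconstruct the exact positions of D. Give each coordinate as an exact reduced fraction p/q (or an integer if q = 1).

1. D_x = 1  [line -1·x + -3/2·y + 45/4 = 0 ∩ |DE|² = 11773/36]
2. D_y = 41/6  [line -1·x + -3/2·y + 45/4 = 0 ∩ |DE|² = 11773/36]
   → D = (1, 41/6)

D = (1, 41/6)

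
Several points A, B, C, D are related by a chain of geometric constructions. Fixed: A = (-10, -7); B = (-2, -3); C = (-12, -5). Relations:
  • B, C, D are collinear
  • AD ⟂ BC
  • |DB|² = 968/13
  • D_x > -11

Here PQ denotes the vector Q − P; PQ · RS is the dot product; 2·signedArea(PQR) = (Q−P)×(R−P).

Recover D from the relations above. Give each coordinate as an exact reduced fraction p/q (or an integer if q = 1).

D = (-136/13, -61/13)

1. D_x = -136/13  [B, C, D are collinear ∩ AD ⟂ BC]
2. D_y = -61/13  [B, C, D are collinear ∩ AD ⟂ BC]
   → D = (-136/13, -61/13)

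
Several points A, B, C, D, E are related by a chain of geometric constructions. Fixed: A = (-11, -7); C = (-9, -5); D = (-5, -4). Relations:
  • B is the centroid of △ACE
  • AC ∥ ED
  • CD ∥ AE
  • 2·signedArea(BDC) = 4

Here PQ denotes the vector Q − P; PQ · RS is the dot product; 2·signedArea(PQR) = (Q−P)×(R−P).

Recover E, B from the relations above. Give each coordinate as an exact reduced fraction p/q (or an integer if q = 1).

B = (-9, -6)
E = (-7, -6)

1. E_x = -7  [AC ∥ ED ∩ CD ∥ AE]
2. E_y = -6  [AC ∥ ED ∩ CD ∥ AE]
   → E = (-7, -6)
3. B_x = -9  [B is the centroid of △ACE]
4. B_y = -6  [B is the centroid of △ACE]
   → B = (-9, -6)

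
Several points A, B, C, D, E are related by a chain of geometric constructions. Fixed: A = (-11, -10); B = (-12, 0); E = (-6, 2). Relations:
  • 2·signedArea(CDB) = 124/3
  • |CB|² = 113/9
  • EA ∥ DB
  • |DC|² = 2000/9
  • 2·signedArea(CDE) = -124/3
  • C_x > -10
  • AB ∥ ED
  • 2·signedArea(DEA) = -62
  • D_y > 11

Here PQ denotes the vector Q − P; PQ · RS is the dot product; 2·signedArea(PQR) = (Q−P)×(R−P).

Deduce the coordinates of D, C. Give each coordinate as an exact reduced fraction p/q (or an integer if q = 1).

1. D_x = -7  [EA ∥ DB ∩ AB ∥ ED]
2. D_y = 12  [EA ∥ DB ∩ AB ∥ ED]
   → D = (-7, 12)
3. C_x = -29/3  [2·signedArea(CDE) = -124/3 ∩ 2·signedArea(CDB) = 124/3]
4. C_y = -8/3  [2·signedArea(CDE) = -124/3 ∩ 2·signedArea(CDB) = 124/3]
   → C = (-29/3, -8/3)

C = (-29/3, -8/3)
D = (-7, 12)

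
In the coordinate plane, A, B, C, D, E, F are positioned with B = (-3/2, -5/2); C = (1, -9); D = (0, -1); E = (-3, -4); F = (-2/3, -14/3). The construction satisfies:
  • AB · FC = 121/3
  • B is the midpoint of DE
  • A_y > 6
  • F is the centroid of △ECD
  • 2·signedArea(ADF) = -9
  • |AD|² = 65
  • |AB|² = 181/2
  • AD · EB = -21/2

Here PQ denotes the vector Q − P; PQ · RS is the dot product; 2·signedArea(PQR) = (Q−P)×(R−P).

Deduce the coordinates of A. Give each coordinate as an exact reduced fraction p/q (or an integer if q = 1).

A = (-1, 7)

1. A_x = -1  [2·signedArea(ADF) = -9 ∩ AD · EB = -21/2]
2. A_y = 7  [2·signedArea(ADF) = -9 ∩ AD · EB = -21/2]
   → A = (-1, 7)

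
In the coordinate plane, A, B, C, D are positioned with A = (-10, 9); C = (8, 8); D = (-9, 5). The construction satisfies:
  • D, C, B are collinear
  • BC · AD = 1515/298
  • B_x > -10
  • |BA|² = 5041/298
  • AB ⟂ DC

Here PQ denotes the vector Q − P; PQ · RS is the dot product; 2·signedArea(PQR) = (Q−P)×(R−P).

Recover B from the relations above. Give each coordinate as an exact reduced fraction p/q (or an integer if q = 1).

B = (-2767/298, 1475/298)

1. B_x = -2767/298  [D, C, B are collinear ∩ AB ⟂ DC]
2. B_y = 1475/298  [D, C, B are collinear ∩ AB ⟂ DC]
   → B = (-2767/298, 1475/298)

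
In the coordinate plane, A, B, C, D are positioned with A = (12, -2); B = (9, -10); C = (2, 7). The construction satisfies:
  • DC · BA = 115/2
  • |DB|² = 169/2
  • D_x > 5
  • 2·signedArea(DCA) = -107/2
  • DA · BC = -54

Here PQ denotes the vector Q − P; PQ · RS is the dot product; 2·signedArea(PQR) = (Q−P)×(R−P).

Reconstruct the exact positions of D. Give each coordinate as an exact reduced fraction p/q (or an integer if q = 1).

D = (11/2, -3/2)

1. D_x = 11/2  [DC · BA = 115/2 ∩ 2·signedArea(DCA) = -107/2]
2. D_y = -3/2  [DC · BA = 115/2 ∩ 2·signedArea(DCA) = -107/2]
   → D = (11/2, -3/2)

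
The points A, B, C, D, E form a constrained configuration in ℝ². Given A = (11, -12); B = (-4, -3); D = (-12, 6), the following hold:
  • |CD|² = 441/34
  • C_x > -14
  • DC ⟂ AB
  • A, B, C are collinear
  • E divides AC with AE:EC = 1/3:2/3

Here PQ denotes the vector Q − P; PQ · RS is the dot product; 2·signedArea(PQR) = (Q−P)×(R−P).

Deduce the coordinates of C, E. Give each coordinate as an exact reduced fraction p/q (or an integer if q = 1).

1. C_x = -471/34  [A, B, C are collinear ∩ DC ⟂ AB]
2. C_y = 99/34  [A, B, C are collinear ∩ DC ⟂ AB]
   → C = (-471/34, 99/34)
3. E_x = 277/102  [E divides AC with AE:EC = 1/3:2/3]
4. E_y = -239/34  [E divides AC with AE:EC = 1/3:2/3]
   → E = (277/102, -239/34)

C = (-471/34, 99/34)
E = (277/102, -239/34)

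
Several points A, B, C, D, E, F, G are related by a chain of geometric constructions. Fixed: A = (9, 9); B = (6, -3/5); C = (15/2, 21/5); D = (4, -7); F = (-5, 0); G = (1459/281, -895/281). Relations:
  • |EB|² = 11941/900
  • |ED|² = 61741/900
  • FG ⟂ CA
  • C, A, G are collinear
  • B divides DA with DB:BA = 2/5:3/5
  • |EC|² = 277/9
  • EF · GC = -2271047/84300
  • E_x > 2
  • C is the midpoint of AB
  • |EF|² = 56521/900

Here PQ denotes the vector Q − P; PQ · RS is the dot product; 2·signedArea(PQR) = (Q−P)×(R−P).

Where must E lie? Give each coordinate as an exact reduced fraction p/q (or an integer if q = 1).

E = (17/6, 6/5)

1. E_x = 17/6  [line -1297/562·x + -10376/1405·y + 1298297/84300 = 0 ∩ |EF|² = 56521/900]
2. E_y = 6/5  [line -1297/562·x + -10376/1405·y + 1298297/84300 = 0 ∩ |EF|² = 56521/900]
   → E = (17/6, 6/5)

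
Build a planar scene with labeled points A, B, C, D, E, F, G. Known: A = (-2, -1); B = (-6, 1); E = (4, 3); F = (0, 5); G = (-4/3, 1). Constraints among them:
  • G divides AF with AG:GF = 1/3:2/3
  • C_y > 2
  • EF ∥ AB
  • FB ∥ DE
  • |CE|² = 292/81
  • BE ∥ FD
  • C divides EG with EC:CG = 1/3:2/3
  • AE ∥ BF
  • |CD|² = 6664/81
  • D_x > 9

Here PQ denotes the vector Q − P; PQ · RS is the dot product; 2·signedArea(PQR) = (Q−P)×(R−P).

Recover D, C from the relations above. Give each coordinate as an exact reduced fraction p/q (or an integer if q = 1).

C = (20/9, 7/3)
D = (10, 7)

1. D_x = 10  [FB ∥ DE ∩ BE ∥ FD]
2. D_y = 7  [FB ∥ DE ∩ BE ∥ FD]
   → D = (10, 7)
3. C_x = 20/9  [C divides EG with EC:CG = 1/3:2/3]
4. C_y = 7/3  [C divides EG with EC:CG = 1/3:2/3]
   → C = (20/9, 7/3)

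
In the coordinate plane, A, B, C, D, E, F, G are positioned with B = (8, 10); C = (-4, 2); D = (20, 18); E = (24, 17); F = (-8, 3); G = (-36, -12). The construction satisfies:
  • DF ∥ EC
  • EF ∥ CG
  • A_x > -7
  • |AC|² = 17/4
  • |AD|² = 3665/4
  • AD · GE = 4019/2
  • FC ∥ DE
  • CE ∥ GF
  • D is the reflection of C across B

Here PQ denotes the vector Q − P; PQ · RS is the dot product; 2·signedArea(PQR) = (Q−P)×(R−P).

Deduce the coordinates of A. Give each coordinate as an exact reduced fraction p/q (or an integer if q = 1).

1. A_x = -6  [line -60·x + -29·y + -575/2 = 0 ∩ |AD|² = 3665/4]
2. A_y = 5/2  [line -60·x + -29·y + -575/2 = 0 ∩ |AD|² = 3665/4]
   → A = (-6, 5/2)

A = (-6, 5/2)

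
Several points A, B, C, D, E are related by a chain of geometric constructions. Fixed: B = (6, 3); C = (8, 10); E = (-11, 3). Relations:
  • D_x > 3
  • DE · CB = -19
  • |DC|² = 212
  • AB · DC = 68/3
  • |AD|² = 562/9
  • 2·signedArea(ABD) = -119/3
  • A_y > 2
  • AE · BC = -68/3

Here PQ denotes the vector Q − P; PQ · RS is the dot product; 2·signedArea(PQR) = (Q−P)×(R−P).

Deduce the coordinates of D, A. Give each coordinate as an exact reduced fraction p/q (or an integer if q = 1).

1. D_x = 4  [line 2·x + 7·y + 20 = 0 ∩ |DC|² = 212]
2. D_y = -4  [line 2·x + 7·y + 20 = 0 ∩ |DC|² = 212]
   → D = (4, -4)
3. A_x = 1/3  [AB · DC = 68/3 ∩ 2·signedArea(ABD) = -119/3]
4. A_y = 3  [AB · DC = 68/3 ∩ 2·signedArea(ABD) = -119/3]
   → A = (1/3, 3)

A = (1/3, 3)
D = (4, -4)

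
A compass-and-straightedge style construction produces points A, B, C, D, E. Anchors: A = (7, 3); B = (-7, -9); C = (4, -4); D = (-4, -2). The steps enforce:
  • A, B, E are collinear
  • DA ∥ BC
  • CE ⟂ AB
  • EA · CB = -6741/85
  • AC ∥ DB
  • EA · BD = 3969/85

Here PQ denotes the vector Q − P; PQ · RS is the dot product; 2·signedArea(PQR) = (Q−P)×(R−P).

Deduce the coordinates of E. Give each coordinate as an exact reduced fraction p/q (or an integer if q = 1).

E = (154/85, -123/85)

1. E_x = 154/85  [A, B, E are collinear ∩ CE ⟂ AB]
2. E_y = -123/85  [A, B, E are collinear ∩ CE ⟂ AB]
   → E = (154/85, -123/85)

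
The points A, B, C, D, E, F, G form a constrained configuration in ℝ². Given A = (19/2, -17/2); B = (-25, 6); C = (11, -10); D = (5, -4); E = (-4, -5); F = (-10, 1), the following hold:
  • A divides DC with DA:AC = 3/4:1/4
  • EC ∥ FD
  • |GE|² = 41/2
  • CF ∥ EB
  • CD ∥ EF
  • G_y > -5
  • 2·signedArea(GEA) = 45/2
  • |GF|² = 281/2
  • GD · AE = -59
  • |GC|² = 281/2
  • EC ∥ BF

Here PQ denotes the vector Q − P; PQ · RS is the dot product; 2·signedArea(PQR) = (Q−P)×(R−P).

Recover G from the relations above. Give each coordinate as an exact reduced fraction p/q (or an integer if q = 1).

G = (1/2, -9/2)

1. G_x = 1/2  [2·signedArea(GEA) = 45/2 ∩ GD · AE = -59]
2. G_y = -9/2  [2·signedArea(GEA) = 45/2 ∩ GD · AE = -59]
   → G = (1/2, -9/2)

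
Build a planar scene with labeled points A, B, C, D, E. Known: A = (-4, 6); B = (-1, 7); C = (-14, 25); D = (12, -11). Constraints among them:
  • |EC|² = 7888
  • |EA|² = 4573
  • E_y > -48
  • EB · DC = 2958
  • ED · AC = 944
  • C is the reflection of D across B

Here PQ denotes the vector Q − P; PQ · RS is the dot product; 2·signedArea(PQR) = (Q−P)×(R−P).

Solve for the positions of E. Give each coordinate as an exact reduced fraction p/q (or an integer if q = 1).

1. E_x = 38  [EB · DC = 2958 ∩ ED · AC = 944]
2. E_y = -47  [EB · DC = 2958 ∩ ED · AC = 944]
   → E = (38, -47)

E = (38, -47)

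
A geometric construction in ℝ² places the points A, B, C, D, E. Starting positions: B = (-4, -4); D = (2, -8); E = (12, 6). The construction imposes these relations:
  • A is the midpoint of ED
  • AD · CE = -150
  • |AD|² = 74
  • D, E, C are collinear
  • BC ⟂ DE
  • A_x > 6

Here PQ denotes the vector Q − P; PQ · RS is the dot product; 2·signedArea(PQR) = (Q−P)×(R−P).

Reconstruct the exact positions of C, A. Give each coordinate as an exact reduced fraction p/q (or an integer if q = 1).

A = (7, -1)
C = (69/37, -303/37)

1. C_x = 69/37  [D, E, C are collinear ∩ BC ⟂ DE]
2. C_y = -303/37  [D, E, C are collinear ∩ BC ⟂ DE]
   → C = (69/37, -303/37)
3. A_x = 7  [A is the midpoint of ED]
4. A_y = -1  [A is the midpoint of ED]
   → A = (7, -1)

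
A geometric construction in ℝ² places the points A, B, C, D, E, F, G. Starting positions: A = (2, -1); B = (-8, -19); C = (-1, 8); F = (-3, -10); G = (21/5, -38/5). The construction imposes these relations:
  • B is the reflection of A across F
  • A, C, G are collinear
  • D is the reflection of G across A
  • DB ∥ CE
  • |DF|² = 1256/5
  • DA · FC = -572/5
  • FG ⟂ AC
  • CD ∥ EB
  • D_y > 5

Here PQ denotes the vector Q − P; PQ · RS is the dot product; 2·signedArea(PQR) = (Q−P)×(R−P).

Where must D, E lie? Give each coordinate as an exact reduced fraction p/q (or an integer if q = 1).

1. D_x = -1/5  [D is the reflection of G across A]
2. D_y = 28/5  [D is the reflection of G across A]
   → D = (-1/5, 28/5)
3. E_x = -44/5  [CD ∥ EB ∩ DB ∥ CE]
4. E_y = -83/5  [CD ∥ EB ∩ DB ∥ CE]
   → E = (-44/5, -83/5)

D = (-1/5, 28/5)
E = (-44/5, -83/5)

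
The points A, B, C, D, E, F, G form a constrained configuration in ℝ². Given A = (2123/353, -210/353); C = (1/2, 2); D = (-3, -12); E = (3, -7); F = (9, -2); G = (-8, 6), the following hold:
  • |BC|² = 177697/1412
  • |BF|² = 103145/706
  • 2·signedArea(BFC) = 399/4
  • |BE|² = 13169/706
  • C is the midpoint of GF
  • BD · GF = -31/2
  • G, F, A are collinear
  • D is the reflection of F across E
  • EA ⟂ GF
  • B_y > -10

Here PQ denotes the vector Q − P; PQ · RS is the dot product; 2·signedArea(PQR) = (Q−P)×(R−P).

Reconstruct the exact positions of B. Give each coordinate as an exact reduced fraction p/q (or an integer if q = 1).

1. B_x = -527/706  [2·signedArea(BFC) = 399/4 ∩ BD · GF = -31/2]
2. B_y = -6459/706  [2·signedArea(BFC) = 399/4 ∩ BD · GF = -31/2]
   → B = (-527/706, -6459/706)

B = (-527/706, -6459/706)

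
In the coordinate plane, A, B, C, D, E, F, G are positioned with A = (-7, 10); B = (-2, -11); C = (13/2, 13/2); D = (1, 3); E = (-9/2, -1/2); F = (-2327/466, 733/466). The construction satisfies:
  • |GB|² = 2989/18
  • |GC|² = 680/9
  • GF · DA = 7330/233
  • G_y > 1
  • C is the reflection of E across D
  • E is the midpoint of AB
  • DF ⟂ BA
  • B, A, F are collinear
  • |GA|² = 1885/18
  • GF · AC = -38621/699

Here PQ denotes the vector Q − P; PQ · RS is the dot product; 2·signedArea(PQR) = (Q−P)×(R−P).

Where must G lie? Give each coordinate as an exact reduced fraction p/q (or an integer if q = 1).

G = (-5/6, 11/6)

1. G_x = -5/6  [GF · AC = -38621/699 ∩ GF · DA = 7330/233]
2. G_y = 11/6  [GF · AC = -38621/699 ∩ GF · DA = 7330/233]
   → G = (-5/6, 11/6)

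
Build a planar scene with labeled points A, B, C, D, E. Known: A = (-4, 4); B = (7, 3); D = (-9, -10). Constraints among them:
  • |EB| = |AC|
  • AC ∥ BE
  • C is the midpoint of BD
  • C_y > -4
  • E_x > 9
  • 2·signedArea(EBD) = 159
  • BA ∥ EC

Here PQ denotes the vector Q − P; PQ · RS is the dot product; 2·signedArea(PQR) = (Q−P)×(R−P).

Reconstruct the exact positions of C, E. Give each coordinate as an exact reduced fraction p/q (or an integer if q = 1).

C = (-1, -7/2)
E = (10, -9/2)

1. C_x = -1  [C is the midpoint of BD]
2. C_y = -7/2  [C is the midpoint of BD]
   → C = (-1, -7/2)
3. E_x = 10  [BA ∥ EC ∩ AC ∥ BE]
4. E_y = -9/2  [BA ∥ EC ∩ AC ∥ BE]
   → E = (10, -9/2)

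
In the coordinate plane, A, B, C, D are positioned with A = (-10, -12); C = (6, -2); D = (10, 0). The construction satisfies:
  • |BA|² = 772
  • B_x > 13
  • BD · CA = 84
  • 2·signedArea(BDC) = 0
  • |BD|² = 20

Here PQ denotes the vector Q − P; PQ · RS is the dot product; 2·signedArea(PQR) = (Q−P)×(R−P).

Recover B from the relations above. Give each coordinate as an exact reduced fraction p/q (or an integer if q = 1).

B = (14, 2)

1. B_x = 14  [2·signedArea(BDC) = 0 ∩ BD · CA = 84]
2. B_y = 2  [2·signedArea(BDC) = 0 ∩ BD · CA = 84]
   → B = (14, 2)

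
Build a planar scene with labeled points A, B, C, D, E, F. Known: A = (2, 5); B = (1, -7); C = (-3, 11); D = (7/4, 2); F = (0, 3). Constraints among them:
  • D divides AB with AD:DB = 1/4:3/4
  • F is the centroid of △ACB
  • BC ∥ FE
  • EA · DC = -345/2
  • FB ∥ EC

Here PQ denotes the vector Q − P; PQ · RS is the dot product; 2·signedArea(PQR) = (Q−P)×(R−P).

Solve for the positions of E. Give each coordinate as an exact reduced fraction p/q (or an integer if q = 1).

E = (-4, 21)

1. E_x = -4  [FB ∥ EC ∩ BC ∥ FE]
2. E_y = 21  [FB ∥ EC ∩ BC ∥ FE]
   → E = (-4, 21)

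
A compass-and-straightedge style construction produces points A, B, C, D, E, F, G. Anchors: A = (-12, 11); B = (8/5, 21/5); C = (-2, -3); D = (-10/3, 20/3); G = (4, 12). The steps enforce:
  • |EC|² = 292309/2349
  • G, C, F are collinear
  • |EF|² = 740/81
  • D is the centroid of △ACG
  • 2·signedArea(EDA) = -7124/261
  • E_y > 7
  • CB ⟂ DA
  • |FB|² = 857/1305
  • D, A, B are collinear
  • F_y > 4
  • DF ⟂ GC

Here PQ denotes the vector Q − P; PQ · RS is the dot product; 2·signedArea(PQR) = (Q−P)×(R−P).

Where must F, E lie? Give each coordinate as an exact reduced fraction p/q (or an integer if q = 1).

1. F_x = 100/87  [G, C, F are collinear ∩ DF ⟂ GC]
2. F_y = 424/87  [G, C, F are collinear ∩ DF ⟂ GC]
   → F = (100/87, 424/87)
3. E_x = 158/261  [line -13/3·x + -26/3·y + 18434/261 = 0 ∩ |EC|² = 292309/2349]
4. E_y = 2048/261  [line -13/3·x + -26/3·y + 18434/261 = 0 ∩ |EC|² = 292309/2349]
   → E = (158/261, 2048/261)

E = (158/261, 2048/261)
F = (100/87, 424/87)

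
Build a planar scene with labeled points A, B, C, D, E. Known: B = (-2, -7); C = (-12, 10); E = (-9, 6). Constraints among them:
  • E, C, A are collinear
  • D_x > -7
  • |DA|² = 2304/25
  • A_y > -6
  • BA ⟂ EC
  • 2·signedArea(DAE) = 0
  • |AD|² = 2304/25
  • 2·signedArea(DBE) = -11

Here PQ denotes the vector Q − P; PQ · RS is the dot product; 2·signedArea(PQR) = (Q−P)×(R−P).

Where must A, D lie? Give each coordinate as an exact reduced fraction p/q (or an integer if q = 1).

1. A_x = -6/25  [E, C, A are collinear ∩ BA ⟂ EC]
2. A_y = -142/25  [E, C, A are collinear ∩ BA ⟂ EC]
   → A = (-6/25, -142/25)
3. D_x = -6  [2·signedArea(DAE) = 0 ∩ 2·signedArea(DBE) = -11]
4. D_y = 2  [2·signedArea(DAE) = 0 ∩ 2·signedArea(DBE) = -11]
   → D = (-6, 2)

A = (-6/25, -142/25)
D = (-6, 2)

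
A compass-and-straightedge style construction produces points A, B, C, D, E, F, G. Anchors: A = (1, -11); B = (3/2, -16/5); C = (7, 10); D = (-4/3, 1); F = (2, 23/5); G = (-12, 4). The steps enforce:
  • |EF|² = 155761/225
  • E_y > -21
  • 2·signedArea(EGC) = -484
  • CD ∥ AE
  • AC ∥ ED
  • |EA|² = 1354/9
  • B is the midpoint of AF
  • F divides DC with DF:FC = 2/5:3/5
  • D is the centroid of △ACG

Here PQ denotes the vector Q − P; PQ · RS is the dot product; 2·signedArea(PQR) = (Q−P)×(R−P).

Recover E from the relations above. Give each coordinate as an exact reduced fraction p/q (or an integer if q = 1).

E = (-22/3, -20)

1. E_x = -22/3  [AC ∥ ED ∩ CD ∥ AE]
2. E_y = -20  [AC ∥ ED ∩ CD ∥ AE]
   → E = (-22/3, -20)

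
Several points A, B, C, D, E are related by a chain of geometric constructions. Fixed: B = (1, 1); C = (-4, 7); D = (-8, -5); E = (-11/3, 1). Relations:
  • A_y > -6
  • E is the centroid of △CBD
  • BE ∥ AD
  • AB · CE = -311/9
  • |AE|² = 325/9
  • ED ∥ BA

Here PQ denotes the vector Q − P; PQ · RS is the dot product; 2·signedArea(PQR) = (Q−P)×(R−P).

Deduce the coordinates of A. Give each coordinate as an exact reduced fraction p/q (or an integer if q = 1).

A = (-10/3, -5)

1. A_x = -10/3  [BE ∥ AD ∩ ED ∥ BA]
2. A_y = -5  [BE ∥ AD ∩ ED ∥ BA]
   → A = (-10/3, -5)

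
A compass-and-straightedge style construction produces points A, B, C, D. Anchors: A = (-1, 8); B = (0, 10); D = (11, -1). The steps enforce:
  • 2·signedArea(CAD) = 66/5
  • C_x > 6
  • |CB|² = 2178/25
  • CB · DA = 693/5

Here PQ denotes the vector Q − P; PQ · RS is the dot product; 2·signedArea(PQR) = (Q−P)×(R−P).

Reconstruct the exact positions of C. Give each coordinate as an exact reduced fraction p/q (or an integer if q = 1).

C = (33/5, 17/5)

1. C_x = 33/5  [CB · DA = 693/5 ∩ 2·signedArea(CAD) = 66/5]
2. C_y = 17/5  [CB · DA = 693/5 ∩ 2·signedArea(CAD) = 66/5]
   → C = (33/5, 17/5)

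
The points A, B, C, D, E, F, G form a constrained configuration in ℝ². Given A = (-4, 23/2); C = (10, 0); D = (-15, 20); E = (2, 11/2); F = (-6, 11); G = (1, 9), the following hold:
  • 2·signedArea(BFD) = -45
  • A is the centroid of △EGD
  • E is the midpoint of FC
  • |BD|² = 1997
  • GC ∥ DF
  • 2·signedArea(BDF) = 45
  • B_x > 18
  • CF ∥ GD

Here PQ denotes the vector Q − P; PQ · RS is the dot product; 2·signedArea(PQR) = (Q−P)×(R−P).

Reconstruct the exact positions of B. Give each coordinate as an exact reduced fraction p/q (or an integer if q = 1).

B = (19, -9)

1. B_x = 19  [line 9·x + 9·y + -90 = 0 ∩ |BD|² = 1997]
2. B_y = -9  [line 9·x + 9·y + -90 = 0 ∩ |BD|² = 1997]
   → B = (19, -9)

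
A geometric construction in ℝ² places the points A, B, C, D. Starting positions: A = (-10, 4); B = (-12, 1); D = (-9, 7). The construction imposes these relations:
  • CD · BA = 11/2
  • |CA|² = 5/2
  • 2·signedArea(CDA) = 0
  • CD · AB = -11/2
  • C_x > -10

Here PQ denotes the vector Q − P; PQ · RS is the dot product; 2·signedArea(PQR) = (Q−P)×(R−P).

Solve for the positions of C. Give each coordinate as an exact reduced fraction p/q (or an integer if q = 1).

C = (-19/2, 11/2)

1. C_x = -19/2  [2·signedArea(CDA) = 0 ∩ CD · BA = 11/2]
2. C_y = 11/2  [2·signedArea(CDA) = 0 ∩ CD · BA = 11/2]
   → C = (-19/2, 11/2)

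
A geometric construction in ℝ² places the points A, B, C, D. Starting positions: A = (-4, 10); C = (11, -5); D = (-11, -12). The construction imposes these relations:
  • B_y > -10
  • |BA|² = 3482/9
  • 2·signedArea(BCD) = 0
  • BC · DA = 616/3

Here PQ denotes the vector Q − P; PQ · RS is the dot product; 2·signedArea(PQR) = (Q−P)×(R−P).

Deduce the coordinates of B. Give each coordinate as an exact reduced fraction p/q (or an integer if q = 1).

B = (-11/3, -29/3)

1. B_x = -11/3  [2·signedArea(BCD) = 0 ∩ BC · DA = 616/3]
2. B_y = -29/3  [2·signedArea(BCD) = 0 ∩ BC · DA = 616/3]
   → B = (-11/3, -29/3)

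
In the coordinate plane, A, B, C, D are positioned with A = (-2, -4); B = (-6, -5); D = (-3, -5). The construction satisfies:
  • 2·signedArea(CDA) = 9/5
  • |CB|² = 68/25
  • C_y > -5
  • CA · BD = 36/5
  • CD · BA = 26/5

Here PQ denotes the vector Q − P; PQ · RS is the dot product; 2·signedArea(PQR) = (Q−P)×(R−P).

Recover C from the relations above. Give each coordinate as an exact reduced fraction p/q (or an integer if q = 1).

1. C_x = -22/5  [2·signedArea(CDA) = 9/5 ∩ CD · BA = 26/5]
2. C_y = -23/5  [2·signedArea(CDA) = 9/5 ∩ CD · BA = 26/5]
   → C = (-22/5, -23/5)

C = (-22/5, -23/5)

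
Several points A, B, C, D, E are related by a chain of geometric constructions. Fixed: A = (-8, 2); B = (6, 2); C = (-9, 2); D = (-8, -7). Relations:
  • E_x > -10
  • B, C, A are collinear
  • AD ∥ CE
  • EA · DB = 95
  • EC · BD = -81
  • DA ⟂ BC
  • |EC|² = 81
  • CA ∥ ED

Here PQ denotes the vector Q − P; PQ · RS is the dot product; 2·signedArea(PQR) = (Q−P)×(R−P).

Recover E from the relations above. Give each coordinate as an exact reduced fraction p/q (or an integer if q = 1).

1. E_x = -9  [CA ∥ ED ∩ AD ∥ CE]
2. E_y = -7  [CA ∥ ED ∩ AD ∥ CE]
   → E = (-9, -7)

E = (-9, -7)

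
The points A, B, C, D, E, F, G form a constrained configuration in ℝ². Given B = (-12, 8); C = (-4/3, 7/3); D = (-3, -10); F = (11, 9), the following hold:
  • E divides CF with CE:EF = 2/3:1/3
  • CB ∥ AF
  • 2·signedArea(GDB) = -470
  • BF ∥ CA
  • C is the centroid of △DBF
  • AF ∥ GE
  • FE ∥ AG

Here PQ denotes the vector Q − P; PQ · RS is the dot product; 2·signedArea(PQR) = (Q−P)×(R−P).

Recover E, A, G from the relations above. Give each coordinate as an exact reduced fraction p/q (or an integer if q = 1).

1. E_x = 62/9  [E divides CF with CE:EF = 2/3:1/3]
2. E_y = 61/9  [E divides CF with CE:EF = 2/3:1/3]
   → E = (62/9, 61/9)
3. A_x = 65/3  [CB ∥ AF ∩ BF ∥ CA]
4. A_y = 10/3  [CB ∥ AF ∩ BF ∥ CA]
   → A = (65/3, 10/3)
5. G_x = 158/9  [AF ∥ GE ∩ FE ∥ AG]
6. G_y = 10/9  [AF ∥ GE ∩ FE ∥ AG]
   → G = (158/9, 10/9)

A = (65/3, 10/3)
E = (62/9, 61/9)
G = (158/9, 10/9)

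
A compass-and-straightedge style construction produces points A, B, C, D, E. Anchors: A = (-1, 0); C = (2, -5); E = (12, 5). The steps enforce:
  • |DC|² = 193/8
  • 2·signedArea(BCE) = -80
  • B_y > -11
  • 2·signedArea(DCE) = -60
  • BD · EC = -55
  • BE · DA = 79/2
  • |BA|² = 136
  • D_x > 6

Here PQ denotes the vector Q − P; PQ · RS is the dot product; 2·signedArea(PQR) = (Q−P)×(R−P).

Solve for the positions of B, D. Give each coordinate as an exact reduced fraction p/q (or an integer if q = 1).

B = (5, -10)
D = (27/4, -25/4)

1. D_x = 27/4  [line -10·x + 10·y + 130 = 0 ∩ |DC|² = 193/8]
2. D_y = -25/4  [line -10·x + 10·y + 130 = 0 ∩ |DC|² = 193/8]
   → D = (27/4, -25/4)
3. B_x = 5  [2·signedArea(BCE) = -80 ∩ BD · EC = -55]
4. B_y = -10  [2·signedArea(BCE) = -80 ∩ BD · EC = -55]
   → B = (5, -10)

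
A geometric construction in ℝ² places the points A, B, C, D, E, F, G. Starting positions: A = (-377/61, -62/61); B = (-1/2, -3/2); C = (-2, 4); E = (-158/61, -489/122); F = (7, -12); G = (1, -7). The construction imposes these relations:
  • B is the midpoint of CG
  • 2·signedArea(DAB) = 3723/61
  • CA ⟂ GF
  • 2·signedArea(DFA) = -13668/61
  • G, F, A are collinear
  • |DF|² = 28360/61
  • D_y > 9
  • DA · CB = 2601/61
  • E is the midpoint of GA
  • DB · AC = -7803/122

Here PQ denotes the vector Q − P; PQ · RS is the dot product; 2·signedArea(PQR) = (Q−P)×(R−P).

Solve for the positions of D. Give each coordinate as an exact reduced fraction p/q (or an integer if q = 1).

D = (133/61, 550/61)

1. D_x = 133/61  [2·signedArea(DFA) = -13668/61 ∩ DA · CB = 2601/61]
2. D_y = 550/61  [2·signedArea(DFA) = -13668/61 ∩ DA · CB = 2601/61]
   → D = (133/61, 550/61)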